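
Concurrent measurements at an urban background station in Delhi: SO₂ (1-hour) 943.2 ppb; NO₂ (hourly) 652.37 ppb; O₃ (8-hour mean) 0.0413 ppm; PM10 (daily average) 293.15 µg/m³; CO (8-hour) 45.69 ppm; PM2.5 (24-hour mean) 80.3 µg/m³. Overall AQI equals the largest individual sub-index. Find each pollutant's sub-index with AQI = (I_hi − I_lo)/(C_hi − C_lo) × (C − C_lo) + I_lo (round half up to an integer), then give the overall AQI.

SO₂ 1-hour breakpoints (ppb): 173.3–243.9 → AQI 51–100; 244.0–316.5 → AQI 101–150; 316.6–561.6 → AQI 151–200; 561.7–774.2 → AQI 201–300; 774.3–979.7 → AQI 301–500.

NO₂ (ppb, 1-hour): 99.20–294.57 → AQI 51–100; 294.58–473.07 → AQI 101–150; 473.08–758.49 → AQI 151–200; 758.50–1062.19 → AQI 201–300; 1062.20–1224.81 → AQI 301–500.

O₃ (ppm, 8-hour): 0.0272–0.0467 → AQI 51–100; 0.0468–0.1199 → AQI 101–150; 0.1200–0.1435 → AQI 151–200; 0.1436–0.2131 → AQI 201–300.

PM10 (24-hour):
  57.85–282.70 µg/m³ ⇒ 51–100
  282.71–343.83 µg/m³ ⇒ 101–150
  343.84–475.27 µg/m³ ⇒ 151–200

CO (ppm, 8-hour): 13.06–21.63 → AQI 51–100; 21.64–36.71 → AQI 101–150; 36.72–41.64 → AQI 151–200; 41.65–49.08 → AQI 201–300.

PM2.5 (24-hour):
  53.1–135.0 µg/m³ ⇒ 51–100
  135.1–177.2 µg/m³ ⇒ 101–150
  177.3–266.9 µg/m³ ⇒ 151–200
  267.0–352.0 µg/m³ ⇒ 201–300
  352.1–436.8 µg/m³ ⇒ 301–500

465

SO₂: 943.2 lies in 774.3–979.7, so I_lo=301, I_hi=500, C_lo=774.3, C_hi=979.7.
(500−301)/(979.7−774.3) × (943.2−774.3) + 301 = 199/205.4 × 168.9 + 301 ≈ 464.64 → 465.
NO₂: row 473.08–758.49 (AQI 151–200). (200−151)·(652.37−473.08)/(758.49−473.08) + 151 = 49·179.29/285.41 + 151 ≈ 181.78 → 182.
O₃: row 0.0272–0.0467 (AQI 51–100). (100−51)·(0.0413−0.0272)/(0.0467−0.0272) + 51 = 49·0.0141/0.0195 + 51 ≈ 86.43 → 86.
PM10: 293.15 ∈ [282.71, 343.83] ↔ index [101, 150].
101 + (293.15−282.71)·(150−101)/(343.83−282.71) = 101 + 10.44·49/61.12 ≈ 109.37, so AQI = 109.
CO: 45.69 ∈ [41.65, 49.08] ↔ index [201, 300].
201 + (45.69−41.65)·(300−201)/(49.08−41.65) = 201 + 4.04·99/7.43 ≈ 254.83, so AQI = 255.
PM2.5: 80.3 lies in 53.1–135.0, so I_lo=51, I_hi=100, C_lo=53.1, C_hi=135.0.
(100−51)/(135.0−53.1) × (80.3−53.1) + 51 = 49/81.9 × 27.2 + 51 ≈ 67.27 → 67.
Sub-indices: SO₂→465, NO₂→182, O₃→86, PM10→109, CO→255, PM2.5→67. Overall AQI = max = 465; dominant pollutant is SO₂.
AQI 465: Hazardous.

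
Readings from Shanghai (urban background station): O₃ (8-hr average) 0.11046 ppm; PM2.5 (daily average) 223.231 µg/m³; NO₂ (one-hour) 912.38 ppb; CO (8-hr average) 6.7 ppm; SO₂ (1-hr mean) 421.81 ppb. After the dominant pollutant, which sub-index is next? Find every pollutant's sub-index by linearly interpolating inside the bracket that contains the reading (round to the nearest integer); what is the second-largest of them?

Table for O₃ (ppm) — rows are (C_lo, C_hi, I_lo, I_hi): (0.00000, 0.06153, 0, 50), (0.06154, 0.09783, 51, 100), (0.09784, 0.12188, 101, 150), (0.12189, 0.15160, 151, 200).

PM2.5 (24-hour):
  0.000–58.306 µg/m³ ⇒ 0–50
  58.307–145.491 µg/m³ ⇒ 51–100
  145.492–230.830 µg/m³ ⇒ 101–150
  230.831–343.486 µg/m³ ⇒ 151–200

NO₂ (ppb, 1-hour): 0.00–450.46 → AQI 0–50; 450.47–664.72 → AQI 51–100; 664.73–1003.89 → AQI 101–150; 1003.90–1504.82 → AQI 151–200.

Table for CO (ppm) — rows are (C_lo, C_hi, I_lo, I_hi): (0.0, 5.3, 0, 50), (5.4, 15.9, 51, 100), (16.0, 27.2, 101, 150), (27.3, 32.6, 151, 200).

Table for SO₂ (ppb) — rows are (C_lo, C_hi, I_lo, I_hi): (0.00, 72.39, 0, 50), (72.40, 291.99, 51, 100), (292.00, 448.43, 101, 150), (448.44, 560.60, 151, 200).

O₃ 0.11046: bracket 0.09784–0.12188 → index 101–150; slope 49/0.02404, offset 0.01262.
AQI = 101 + 49/0.02404·0.01262 ≈ 126.72 ⇒ 127.
PM2.5: row 145.492–230.830 (AQI 101–150). (150−101)·(223.231−145.492)/(230.830−145.492) + 101 = 49·77.739/85.338 + 101 ≈ 145.64 → 146.
NO₂ 912.38: bracket 664.73–1003.89 → index 101–150; slope 49/339.16, offset 247.65.
AQI = 101 + 49/339.16·247.65 ≈ 136.78 ⇒ 137.
CO: 6.7 ∈ [5.4, 15.9] ↔ index [51, 100].
51 + (6.7−5.4)·(100−51)/(15.9−5.4) = 51 + 1.3·49/10.5 ≈ 57.07, so AQI = 57.
SO₂: 421.81 lies in 292.00–448.43, so I_lo=101, I_hi=150, C_lo=292.00, C_hi=448.43.
(150−101)/(448.43−292.00) × (421.81−292.00) + 101 = 49/156.43 × 129.81 + 101 ≈ 141.66 → 142.
Sub-indices: O₃→127, PM2.5→146, NO₂→137, CO→57, SO₂→142. Ranked high→low: 146, 142, 137, 127, 57. Second-highest sub-index = 142.

142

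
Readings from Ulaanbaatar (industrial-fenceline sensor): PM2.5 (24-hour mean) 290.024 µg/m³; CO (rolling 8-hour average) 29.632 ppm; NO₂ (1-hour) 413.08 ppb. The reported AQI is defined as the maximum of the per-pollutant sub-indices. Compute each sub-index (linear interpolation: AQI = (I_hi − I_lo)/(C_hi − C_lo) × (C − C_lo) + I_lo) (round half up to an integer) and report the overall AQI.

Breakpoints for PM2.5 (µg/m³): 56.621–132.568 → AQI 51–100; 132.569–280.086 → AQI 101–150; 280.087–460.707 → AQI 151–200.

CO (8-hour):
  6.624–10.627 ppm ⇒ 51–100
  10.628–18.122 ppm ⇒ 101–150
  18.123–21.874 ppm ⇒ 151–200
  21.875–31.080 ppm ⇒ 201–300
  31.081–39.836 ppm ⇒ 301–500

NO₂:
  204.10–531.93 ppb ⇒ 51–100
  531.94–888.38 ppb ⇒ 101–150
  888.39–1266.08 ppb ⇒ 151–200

284

PM2.5 290.024: bracket 280.087–460.707 → index 151–200; slope 49/180.620, offset 9.937.
AQI = 151 + 49/180.620·9.937 ≈ 153.70 ⇒ 154.
CO: row 21.875–31.080 (AQI 201–300). (300−201)·(29.632−21.875)/(31.080−21.875) + 201 = 99·7.757/9.205 + 201 ≈ 284.43 → 284.
NO₂: 413.08 lies in 204.10–531.93, so I_lo=51, I_hi=100, C_lo=204.10, C_hi=531.93.
(100−51)/(531.93−204.10) × (413.08−204.10) + 51 = 49/327.83 × 208.98 + 51 ≈ 82.24 → 82.
Sub-indices: PM2.5→154, CO→284, NO₂→82. Overall AQI = max = 284; dominant pollutant is CO.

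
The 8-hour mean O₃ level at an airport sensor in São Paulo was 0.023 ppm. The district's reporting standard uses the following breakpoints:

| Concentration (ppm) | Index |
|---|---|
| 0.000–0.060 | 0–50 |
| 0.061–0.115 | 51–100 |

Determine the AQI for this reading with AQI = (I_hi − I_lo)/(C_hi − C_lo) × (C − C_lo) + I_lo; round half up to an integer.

O₃: 0.023 lies in 0.000–0.060, so I_lo=0, I_hi=50, C_lo=0.000, C_hi=0.060.
(50−0)/(0.060−0.000) × (0.023−0.000) + 0 = 50/0.060 × 0.023 + 0 ≈ 19.17 → 19.
AQI 19 falls in the Good category.

19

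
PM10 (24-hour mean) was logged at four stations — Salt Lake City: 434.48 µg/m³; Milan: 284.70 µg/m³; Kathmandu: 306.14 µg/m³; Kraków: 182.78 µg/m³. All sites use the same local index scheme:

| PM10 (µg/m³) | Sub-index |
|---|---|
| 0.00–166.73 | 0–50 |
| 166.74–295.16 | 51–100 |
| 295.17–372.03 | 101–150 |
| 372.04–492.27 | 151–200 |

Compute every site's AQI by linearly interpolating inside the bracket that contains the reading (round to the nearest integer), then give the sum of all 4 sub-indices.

437

Salt Lake City: 434.48 ∈ [372.04, 492.27] ↔ index [151, 200].
151 + (434.48−372.04)·(200−151)/(492.27−372.04) = 151 + 62.44·49/120.23 ≈ 176.45, so AQI = 176.
Milan: 284.70 ∈ [166.74, 295.16] ↔ index [51, 100].
51 + (284.70−166.74)·(100−51)/(295.16−166.74) = 51 + 117.96·49/128.42 ≈ 96.01, so AQI = 96.
Kathmandu: 306.14 lies in 295.17–372.03, so I_lo=101, I_hi=150, C_lo=295.17, C_hi=372.03.
(150−101)/(372.03−295.17) × (306.14−295.17) + 101 = 49/76.86 × 10.97 + 101 ≈ 107.99 → 108.
Kraków: 182.78 lies in 166.74–295.16, so I_lo=51, I_hi=100, C_lo=166.74, C_hi=295.16.
(100−51)/(295.16−166.74) × (182.78−166.74) + 51 = 49/128.42 × 16.04 + 51 ≈ 57.12 → 57.
AQIs: Salt Lake City=176, Milan=96, Kathmandu=108, Kraków=57. Sum = 176 + 96 + 108 + 57 = 437.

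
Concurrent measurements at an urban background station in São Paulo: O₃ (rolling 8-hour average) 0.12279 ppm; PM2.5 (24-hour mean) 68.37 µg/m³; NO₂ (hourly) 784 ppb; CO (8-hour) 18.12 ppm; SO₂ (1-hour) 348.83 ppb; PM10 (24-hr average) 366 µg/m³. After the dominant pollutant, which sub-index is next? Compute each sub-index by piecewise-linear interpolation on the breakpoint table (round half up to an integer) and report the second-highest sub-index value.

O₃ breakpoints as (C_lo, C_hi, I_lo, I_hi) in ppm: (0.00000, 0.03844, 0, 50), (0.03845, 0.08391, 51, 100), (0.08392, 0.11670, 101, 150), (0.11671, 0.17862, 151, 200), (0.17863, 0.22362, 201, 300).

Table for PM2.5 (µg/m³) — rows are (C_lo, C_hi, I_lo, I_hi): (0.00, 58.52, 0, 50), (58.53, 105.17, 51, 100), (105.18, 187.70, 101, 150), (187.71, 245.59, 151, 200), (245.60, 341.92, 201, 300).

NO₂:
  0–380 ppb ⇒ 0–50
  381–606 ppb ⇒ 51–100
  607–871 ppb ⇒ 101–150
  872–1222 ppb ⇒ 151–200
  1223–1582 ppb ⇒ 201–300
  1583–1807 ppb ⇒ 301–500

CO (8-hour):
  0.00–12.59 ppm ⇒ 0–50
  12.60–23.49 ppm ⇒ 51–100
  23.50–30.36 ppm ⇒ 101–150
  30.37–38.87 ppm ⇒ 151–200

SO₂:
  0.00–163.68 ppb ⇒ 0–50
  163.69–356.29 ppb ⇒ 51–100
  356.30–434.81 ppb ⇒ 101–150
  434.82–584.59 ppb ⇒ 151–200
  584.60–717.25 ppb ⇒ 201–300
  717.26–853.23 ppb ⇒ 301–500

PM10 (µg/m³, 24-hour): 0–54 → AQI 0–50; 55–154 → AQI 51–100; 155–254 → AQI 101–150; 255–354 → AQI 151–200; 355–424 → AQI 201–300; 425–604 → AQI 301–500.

156

O₃ 0.12279: bracket 0.11671–0.17862 → index 151–200; slope 49/0.06191, offset 0.00608.
AQI = 151 + 49/0.06191·0.00608 ≈ 155.81 ⇒ 156.
PM2.5: 68.37 lies in 58.53–105.17, so I_lo=51, I_hi=100, C_lo=58.53, C_hi=105.17.
(100−51)/(105.17−58.53) × (68.37−58.53) + 51 = 49/46.64 × 9.84 + 51 ≈ 61.34 → 61.
NO₂: row 607–871 (AQI 101–150). (150−101)·(784−607)/(871−607) + 101 = 49·177/264 + 101 ≈ 133.85 → 134.
CO 18.12: bracket 12.60–23.49 → index 51–100; slope 49/10.89, offset 5.52.
AQI = 51 + 49/10.89·5.52 ≈ 75.84 ⇒ 76.
SO₂ 348.83: bracket 163.69–356.29 → index 51–100; slope 49/192.60, offset 185.14.
AQI = 51 + 49/192.60·185.14 ≈ 98.10 ⇒ 98.
PM10: row 355–424 (AQI 201–300). (300−201)·(366−355)/(424−355) + 201 = 99·11/69 + 201 ≈ 216.78 → 217.
Sub-indices: O₃→156, PM2.5→61, NO₂→134, CO→76, SO₂→98, PM10→217. Ranked high→low: 217, 156, 134, 98, 76, 61. Second-highest sub-index = 156.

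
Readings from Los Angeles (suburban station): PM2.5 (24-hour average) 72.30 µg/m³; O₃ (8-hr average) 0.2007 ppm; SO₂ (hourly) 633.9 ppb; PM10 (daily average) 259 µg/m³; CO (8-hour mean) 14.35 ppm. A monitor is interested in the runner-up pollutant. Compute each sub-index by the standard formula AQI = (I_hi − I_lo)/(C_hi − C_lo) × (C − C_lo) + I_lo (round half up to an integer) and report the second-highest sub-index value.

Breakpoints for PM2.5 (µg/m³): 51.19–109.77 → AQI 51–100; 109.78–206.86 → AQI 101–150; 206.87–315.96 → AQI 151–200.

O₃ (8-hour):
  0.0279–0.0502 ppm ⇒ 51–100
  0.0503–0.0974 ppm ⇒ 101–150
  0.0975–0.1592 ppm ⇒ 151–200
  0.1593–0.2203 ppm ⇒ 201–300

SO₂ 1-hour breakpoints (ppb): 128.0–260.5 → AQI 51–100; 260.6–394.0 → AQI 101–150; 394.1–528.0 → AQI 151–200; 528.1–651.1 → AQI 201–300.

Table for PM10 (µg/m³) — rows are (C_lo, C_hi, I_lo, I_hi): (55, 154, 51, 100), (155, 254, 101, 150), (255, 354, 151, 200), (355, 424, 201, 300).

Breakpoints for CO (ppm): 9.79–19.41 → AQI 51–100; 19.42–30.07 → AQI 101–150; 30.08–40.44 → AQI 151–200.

PM2.5: 72.30 lies in 51.19–109.77, so I_lo=51, I_hi=100, C_lo=51.19, C_hi=109.77.
(100−51)/(109.77−51.19) × (72.30−51.19) + 51 = 49/58.58 × 21.11 + 51 ≈ 68.66 → 69.
O₃: 0.2007 ∈ [0.1593, 0.2203] ↔ index [201, 300].
201 + (0.2007−0.1593)·(300−201)/(0.2203−0.1593) = 201 + 0.0414·99/0.0610 ≈ 268.19, so AQI = 268.
SO₂ 633.9: bracket 528.1–651.1 → index 201–300; slope 99/123.0, offset 105.8.
AQI = 201 + 99/123.0·105.8 ≈ 286.16 ⇒ 286.
PM10 259: bracket 255–354 → index 151–200; slope 49/99, offset 4.
AQI = 151 + 49/99·4 ≈ 152.98 ⇒ 153.
CO: row 9.79–19.41 (AQI 51–100). (100−51)·(14.35−9.79)/(19.41−9.79) + 51 = 49·4.56/9.62 + 51 ≈ 74.23 → 74.
Sub-indices: PM2.5→69, O₃→268, SO₂→286, PM10→153, CO→74. Ranked high→low: 286, 268, 153, 74, 69. Second-highest sub-index = 268.

268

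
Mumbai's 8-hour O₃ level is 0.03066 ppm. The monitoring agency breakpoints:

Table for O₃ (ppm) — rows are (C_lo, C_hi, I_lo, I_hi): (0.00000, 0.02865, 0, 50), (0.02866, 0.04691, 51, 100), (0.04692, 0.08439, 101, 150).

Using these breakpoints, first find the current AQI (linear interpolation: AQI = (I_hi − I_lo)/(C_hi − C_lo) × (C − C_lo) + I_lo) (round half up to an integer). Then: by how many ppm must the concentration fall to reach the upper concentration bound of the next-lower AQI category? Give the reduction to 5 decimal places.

0.00201

O₃ 0.03066: bracket 0.02866–0.04691 → index 51–100; slope 49/0.01825, offset 0.00200.
AQI = 51 + 49/0.01825·0.00200 ≈ 56.37 ⇒ 56.
Current AQI 56 is in the Moderate range (51–100). The next-lower category tops out at AQI 50, whose upper concentration bound is 0.02865 ppm.
Reduction needed = 0.03066 − 0.02865 = 0.00201 ppm.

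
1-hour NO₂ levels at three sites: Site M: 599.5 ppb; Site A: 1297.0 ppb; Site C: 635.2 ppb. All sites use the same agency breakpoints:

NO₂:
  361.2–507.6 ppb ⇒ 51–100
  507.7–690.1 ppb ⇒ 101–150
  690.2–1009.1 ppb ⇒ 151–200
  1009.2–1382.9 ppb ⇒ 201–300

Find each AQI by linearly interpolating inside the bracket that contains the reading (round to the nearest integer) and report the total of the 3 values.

Site M: row 507.7–690.1 (AQI 101–150). (150−101)·(599.5−507.7)/(690.1−507.7) + 101 = 49·91.8/182.4 + 101 ≈ 125.66 → 126.
Site A 1297.0: bracket 1009.2–1382.9 → index 201–300; slope 99/373.7, offset 287.8.
AQI = 201 + 99/373.7·287.8 ≈ 277.24 ⇒ 277.
Site C: 635.2 lies in 507.7–690.1, so I_lo=101, I_hi=150, C_lo=507.7, C_hi=690.1.
(150−101)/(690.1−507.7) × (635.2−507.7) + 101 = 49/182.4 × 127.5 + 101 ≈ 135.25 → 135.
AQIs: Site M=126, Site A=277, Site C=135. Sum = 126 + 277 + 135 = 538.

538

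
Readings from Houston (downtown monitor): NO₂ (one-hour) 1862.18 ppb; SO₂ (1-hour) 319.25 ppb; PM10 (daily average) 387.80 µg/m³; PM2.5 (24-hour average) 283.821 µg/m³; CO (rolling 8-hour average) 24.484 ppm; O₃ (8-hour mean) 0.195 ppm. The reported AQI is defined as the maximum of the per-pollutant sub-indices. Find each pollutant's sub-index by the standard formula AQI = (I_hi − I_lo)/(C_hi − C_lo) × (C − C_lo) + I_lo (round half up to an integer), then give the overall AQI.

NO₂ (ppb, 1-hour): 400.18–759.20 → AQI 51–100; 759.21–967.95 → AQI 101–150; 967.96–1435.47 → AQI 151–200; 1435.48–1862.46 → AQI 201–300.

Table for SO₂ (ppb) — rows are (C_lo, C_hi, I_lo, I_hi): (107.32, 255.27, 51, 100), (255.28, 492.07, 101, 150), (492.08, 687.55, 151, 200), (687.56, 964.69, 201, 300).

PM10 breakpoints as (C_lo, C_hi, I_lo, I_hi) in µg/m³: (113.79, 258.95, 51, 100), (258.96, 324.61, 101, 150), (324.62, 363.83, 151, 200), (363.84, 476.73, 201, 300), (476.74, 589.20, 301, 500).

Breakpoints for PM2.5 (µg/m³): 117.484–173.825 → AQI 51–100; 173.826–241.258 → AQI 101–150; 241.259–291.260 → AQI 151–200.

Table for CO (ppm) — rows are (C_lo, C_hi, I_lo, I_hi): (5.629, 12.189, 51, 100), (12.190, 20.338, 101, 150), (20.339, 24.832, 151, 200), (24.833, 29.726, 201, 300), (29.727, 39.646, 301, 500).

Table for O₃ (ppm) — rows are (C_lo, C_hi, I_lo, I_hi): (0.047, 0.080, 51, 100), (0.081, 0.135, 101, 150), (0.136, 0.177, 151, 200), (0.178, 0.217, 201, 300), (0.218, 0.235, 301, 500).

NO₂: 1862.18 lies in 1435.48–1862.46, so I_lo=201, I_hi=300, C_lo=1435.48, C_hi=1862.46.
(300−201)/(1862.46−1435.48) × (1862.18−1435.48) + 201 = 99/426.98 × 426.70 + 201 ≈ 299.94 → 300.
SO₂: row 255.28–492.07 (AQI 101–150). (150−101)·(319.25−255.28)/(492.07−255.28) + 101 = 49·63.97/236.79 + 101 ≈ 114.24 → 114.
PM10: 387.80 lies in 363.84–476.73, so I_lo=201, I_hi=300, C_lo=363.84, C_hi=476.73.
(300−201)/(476.73−363.84) × (387.80−363.84) + 201 = 99/112.89 × 23.96 + 201 ≈ 222.01 → 222.
PM2.5: 283.821 ∈ [241.259, 291.260] ↔ index [151, 200].
151 + (283.821−241.259)·(200−151)/(291.260−241.259) = 151 + 42.562·49/50.001 ≈ 192.71, so AQI = 193.
CO: row 20.339–24.832 (AQI 151–200). (200−151)·(24.484−20.339)/(24.832−20.339) + 151 = 49·4.145/4.493 + 151 ≈ 196.20 → 196.
O₃: row 0.178–0.217 (AQI 201–300). (300−201)·(0.195−0.178)/(0.217−0.178) + 201 = 99·0.017/0.039 + 201 ≈ 244.15 → 244.
Sub-indices: NO₂→300, SO₂→114, PM10→222, PM2.5→193, CO→196, O₃→244. Overall AQI = max = 300; dominant pollutant is NO₂.

300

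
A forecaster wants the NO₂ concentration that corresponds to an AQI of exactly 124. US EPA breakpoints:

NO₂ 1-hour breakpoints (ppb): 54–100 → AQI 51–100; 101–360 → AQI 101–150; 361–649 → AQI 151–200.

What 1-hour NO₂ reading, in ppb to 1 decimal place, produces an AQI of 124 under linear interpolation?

222.6

AQI 124 lies in the 101–150 band, which corresponds to 101–360 ppb.
C = 101 + (124−101)×(360−101)/(150−101) = 101 + 23×259/49 ≈ 222.571 ppb → 222.6 ppb to 1 dp.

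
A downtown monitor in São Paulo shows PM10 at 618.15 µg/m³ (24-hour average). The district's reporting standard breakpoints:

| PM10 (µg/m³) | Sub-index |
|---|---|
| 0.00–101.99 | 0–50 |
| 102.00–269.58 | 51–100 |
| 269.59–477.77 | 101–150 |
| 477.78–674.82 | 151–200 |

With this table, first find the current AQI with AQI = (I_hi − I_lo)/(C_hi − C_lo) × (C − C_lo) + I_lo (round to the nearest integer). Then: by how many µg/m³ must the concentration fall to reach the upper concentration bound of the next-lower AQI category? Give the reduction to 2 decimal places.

PM10: row 477.78–674.82 (AQI 151–200). (200−151)·(618.15−477.78)/(674.82−477.78) + 151 = 49·140.37/197.04 + 151 ≈ 185.91 → 186.
Current AQI 186 is in the Unhealthy range (151–200). The next-lower category tops out at AQI 150, whose upper concentration bound is 477.77 µg/m³.
Reduction needed = 618.15 − 477.77 = 140.38 µg/m³.

140.38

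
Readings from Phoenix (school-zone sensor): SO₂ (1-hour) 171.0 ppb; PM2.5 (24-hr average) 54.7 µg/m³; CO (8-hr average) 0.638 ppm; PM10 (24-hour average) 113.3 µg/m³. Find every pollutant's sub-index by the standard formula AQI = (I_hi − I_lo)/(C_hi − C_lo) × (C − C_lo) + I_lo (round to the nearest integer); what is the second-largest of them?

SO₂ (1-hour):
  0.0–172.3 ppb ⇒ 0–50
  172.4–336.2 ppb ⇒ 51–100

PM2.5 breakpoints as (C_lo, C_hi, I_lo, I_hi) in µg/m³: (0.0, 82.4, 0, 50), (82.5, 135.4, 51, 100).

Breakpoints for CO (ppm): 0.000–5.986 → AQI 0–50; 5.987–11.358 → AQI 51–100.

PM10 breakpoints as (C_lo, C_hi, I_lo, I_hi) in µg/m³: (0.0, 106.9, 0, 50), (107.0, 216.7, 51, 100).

50

SO₂: row 0.0–172.3 (AQI 0–50). (50−0)·(171.0−0.0)/(172.3−0.0) + 0 = 50·171.0/172.3 + 0 ≈ 49.62 → 50.
PM2.5: row 0.0–82.4 (AQI 0–50). (50−0)·(54.7−0.0)/(82.4−0.0) + 0 = 50·54.7/82.4 + 0 ≈ 33.19 → 33.
CO: 0.638 lies in 0.000–5.986, so I_lo=0, I_hi=50, C_lo=0.000, C_hi=5.986.
(50−0)/(5.986−0.000) × (0.638−0.000) + 0 = 50/5.986 × 0.638 + 0 ≈ 5.33 → 5.
PM10 113.3: bracket 107.0–216.7 → index 51–100; slope 49/109.7, offset 6.3.
AQI = 51 + 49/109.7·6.3 ≈ 53.81 ⇒ 54.
Sub-indices: SO₂→50, PM2.5→33, CO→5, PM10→54. Ranked high→low: 54, 50, 33, 5. Second-highest sub-index = 50.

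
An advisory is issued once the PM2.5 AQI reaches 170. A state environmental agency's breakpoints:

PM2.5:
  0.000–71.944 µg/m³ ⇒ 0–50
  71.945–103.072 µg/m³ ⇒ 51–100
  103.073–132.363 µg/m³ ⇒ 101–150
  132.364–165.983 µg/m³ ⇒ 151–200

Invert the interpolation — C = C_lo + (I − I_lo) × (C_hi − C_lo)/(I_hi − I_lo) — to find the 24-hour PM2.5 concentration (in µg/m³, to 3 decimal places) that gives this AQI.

145.400

AQI 170 lies in the 151–200 band, which corresponds to 132.364–165.983 µg/m³.
C = 132.364 + (170−151)×(165.983−132.364)/(200−151) = 132.364 + 19×33.619/49 ≈ 145.39994 µg/m³ → 145.400 µg/m³ to 3 dp.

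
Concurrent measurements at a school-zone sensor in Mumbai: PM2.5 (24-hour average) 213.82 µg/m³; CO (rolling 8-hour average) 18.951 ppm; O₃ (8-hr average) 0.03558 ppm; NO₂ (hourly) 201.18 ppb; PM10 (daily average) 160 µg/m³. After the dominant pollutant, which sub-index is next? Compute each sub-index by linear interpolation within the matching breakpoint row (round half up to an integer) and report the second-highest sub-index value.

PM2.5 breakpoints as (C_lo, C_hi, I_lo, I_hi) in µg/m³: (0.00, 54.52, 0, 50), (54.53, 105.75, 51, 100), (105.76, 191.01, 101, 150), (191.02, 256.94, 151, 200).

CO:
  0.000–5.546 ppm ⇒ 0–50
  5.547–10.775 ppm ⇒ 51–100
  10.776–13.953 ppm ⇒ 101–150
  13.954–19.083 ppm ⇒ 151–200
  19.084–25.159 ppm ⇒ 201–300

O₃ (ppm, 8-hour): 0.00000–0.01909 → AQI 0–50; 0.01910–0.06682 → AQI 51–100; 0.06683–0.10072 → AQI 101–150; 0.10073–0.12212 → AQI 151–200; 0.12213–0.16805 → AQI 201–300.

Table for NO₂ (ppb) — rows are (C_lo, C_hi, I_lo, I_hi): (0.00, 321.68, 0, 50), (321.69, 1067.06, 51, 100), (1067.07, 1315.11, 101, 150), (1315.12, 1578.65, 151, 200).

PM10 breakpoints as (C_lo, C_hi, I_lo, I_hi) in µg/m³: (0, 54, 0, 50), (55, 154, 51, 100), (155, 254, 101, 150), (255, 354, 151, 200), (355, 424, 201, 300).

168

PM2.5: 213.82 ∈ [191.02, 256.94] ↔ index [151, 200].
151 + (213.82−191.02)·(200−151)/(256.94−191.02) = 151 + 22.80·49/65.92 ≈ 167.95, so AQI = 168.
CO: row 13.954–19.083 (AQI 151–200). (200−151)·(18.951−13.954)/(19.083−13.954) + 151 = 49·4.997/5.129 + 151 ≈ 198.74 → 199.
O₃: row 0.01910–0.06682 (AQI 51–100). (100−51)·(0.03558−0.01910)/(0.06682−0.01910) + 51 = 49·0.01648/0.04772 + 51 ≈ 67.92 → 68.
NO₂: 201.18 ∈ [0.00, 321.68] ↔ index [0, 50].
0 + (201.18−0.00)·(50−0)/(321.68−0.00) = 0 + 201.18·50/321.68 ≈ 31.27, so AQI = 31.
PM10: 160 lies in 155–254, so I_lo=101, I_hi=150, C_lo=155, C_hi=254.
(150−101)/(254−155) × (160−155) + 101 = 49/99 × 5 + 101 ≈ 103.47 → 103.
Sub-indices: PM2.5→168, CO→199, O₃→68, NO₂→31, PM10→103. Ranked high→low: 199, 168, 103, 68, 31. Second-highest sub-index = 168.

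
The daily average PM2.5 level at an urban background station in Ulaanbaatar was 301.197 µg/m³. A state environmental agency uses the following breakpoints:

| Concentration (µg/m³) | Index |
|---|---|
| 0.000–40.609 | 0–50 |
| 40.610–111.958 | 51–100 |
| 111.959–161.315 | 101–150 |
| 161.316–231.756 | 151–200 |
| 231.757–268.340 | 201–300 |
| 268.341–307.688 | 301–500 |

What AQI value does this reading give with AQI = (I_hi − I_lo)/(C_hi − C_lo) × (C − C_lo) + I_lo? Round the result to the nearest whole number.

467

PM2.5: 301.197 lies in 268.341–307.688, so I_lo=301, I_hi=500, C_lo=268.341, C_hi=307.688.
(500−301)/(307.688−268.341) × (301.197−268.341) + 301 = 199/39.347 × 32.856 + 301 ≈ 467.17 → 467.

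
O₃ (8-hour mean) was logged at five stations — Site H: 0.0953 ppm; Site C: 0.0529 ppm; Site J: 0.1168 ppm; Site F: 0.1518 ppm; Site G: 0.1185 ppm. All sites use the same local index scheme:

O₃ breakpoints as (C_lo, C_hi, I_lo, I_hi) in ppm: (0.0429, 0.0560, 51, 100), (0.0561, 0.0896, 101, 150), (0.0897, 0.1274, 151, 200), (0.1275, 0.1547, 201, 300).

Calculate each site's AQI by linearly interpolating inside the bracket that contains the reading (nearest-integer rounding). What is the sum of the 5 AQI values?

909

Site H: 0.0953 ∈ [0.0897, 0.1274] ↔ index [151, 200].
151 + (0.0953−0.0897)·(200−151)/(0.1274−0.0897) = 151 + 0.0056·49/0.0377 ≈ 158.28, so AQI = 158.
Site C: row 0.0429–0.0560 (AQI 51–100). (100−51)·(0.0529−0.0429)/(0.0560−0.0429) + 51 = 49·0.0100/0.0131 + 51 ≈ 88.40 → 88.
Site J 0.1168: bracket 0.0897–0.1274 → index 151–200; slope 49/0.0377, offset 0.0271.
AQI = 151 + 49/0.0377·0.0271 ≈ 186.22 ⇒ 186.
Site F: 0.1518 ∈ [0.1275, 0.1547] ↔ index [201, 300].
201 + (0.1518−0.1275)·(300−201)/(0.1547−0.1275) = 201 + 0.0243·99/0.0272 ≈ 289.44, so AQI = 289.
Site G 0.1185: bracket 0.0897–0.1274 → index 151–200; slope 49/0.0377, offset 0.0288.
AQI = 151 + 49/0.0377·0.0288 ≈ 188.43 ⇒ 188.
AQIs: Site H=158, Site C=88, Site J=186, Site F=289, Site G=188. Sum = 158 + 88 + 186 + 289 + 188 = 909.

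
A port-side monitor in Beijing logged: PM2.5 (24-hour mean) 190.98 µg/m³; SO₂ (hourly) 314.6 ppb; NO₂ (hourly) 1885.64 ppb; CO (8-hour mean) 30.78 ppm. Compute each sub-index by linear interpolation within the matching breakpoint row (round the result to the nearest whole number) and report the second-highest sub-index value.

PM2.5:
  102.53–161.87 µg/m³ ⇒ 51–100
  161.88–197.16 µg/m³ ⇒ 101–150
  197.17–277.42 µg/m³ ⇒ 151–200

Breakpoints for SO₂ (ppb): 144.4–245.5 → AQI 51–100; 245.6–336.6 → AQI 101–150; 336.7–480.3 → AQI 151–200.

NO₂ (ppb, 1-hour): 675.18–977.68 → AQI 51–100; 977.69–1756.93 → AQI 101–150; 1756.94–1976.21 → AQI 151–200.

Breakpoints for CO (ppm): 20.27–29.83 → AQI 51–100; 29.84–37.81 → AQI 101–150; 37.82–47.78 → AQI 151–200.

141

PM2.5: 190.98 lies in 161.88–197.16, so I_lo=101, I_hi=150, C_lo=161.88, C_hi=197.16.
(150−101)/(197.16−161.88) × (190.98−161.88) + 101 = 49/35.28 × 29.10 + 101 ≈ 141.42 → 141.
SO₂: 314.6 lies in 245.6–336.6, so I_lo=101, I_hi=150, C_lo=245.6, C_hi=336.6.
(150−101)/(336.6−245.6) × (314.6−245.6) + 101 = 49/91.0 × 69.0 + 101 ≈ 138.15 → 138.
NO₂: 1885.64 ∈ [1756.94, 1976.21] ↔ index [151, 200].
151 + (1885.64−1756.94)·(200−151)/(1976.21−1756.94) = 151 + 128.70·49/219.27 ≈ 179.76, so AQI = 180.
CO: 30.78 lies in 29.84–37.81, so I_lo=101, I_hi=150, C_lo=29.84, C_hi=37.81.
(150−101)/(37.81−29.84) × (30.78−29.84) + 101 = 49/7.97 × 0.94 + 101 ≈ 106.78 → 107.
Sub-indices: PM2.5→141, SO₂→138, NO₂→180, CO→107. Ranked high→low: 180, 141, 138, 107. Second-highest sub-index = 141.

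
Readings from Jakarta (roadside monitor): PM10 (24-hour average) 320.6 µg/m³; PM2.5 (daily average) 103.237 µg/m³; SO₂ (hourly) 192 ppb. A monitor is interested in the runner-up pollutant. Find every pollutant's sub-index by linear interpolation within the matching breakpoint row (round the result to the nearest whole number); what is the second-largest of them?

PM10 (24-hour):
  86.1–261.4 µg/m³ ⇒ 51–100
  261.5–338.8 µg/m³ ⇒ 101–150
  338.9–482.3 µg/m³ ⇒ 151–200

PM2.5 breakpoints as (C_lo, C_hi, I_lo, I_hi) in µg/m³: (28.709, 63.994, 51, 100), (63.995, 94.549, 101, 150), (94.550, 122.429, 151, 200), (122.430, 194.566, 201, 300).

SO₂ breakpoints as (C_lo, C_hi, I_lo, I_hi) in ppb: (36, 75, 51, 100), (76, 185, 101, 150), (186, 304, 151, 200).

153

PM10: 320.6 lies in 261.5–338.8, so I_lo=101, I_hi=150, C_lo=261.5, C_hi=338.8.
(150−101)/(338.8−261.5) × (320.6−261.5) + 101 = 49/77.3 × 59.1 + 101 ≈ 138.46 → 138.
PM2.5: 103.237 ∈ [94.550, 122.429] ↔ index [151, 200].
151 + (103.237−94.550)·(200−151)/(122.429−94.550) = 151 + 8.687·49/27.879 ≈ 166.27, so AQI = 166.
SO₂: 192 ∈ [186, 304] ↔ index [151, 200].
151 + (192−186)·(200−151)/(304−186) = 151 + 6·49/118 ≈ 153.49, so AQI = 153.
Sub-indices: PM10→138, PM2.5→166, SO₂→153. Ranked high→low: 166, 153, 138. Second-highest sub-index = 153.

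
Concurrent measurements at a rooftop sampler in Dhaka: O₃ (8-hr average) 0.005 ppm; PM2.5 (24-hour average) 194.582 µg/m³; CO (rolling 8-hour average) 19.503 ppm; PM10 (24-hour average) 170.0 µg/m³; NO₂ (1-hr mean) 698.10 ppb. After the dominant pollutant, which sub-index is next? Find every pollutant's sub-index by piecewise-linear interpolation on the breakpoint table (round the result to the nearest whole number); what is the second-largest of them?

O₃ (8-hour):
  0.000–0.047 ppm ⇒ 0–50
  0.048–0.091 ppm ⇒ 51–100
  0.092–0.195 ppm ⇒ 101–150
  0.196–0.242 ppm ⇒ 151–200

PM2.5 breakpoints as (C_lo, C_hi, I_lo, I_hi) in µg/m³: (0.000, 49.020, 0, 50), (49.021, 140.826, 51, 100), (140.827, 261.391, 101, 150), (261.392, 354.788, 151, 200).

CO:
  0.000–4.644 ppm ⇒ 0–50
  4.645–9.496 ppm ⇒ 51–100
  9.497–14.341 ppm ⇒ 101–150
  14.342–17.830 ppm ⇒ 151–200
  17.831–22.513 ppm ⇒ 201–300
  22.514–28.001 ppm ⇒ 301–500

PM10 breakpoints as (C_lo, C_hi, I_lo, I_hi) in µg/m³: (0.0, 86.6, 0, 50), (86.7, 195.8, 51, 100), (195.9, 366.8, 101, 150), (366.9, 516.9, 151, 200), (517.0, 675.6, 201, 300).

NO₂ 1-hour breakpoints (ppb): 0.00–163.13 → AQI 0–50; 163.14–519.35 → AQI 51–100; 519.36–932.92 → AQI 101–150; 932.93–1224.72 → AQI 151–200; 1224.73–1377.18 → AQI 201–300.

123

O₃: 0.005 ∈ [0.000, 0.047] ↔ index [0, 50].
0 + (0.005−0.000)·(50−0)/(0.047−0.000) = 0 + 0.005·50/0.047 ≈ 5.32, so AQI = 5.
PM2.5: row 140.827–261.391 (AQI 101–150). (150−101)·(194.582−140.827)/(261.391−140.827) + 101 = 49·53.755/120.564 + 101 ≈ 122.85 → 123.
CO: 19.503 ∈ [17.831, 22.513] ↔ index [201, 300].
201 + (19.503−17.831)·(300−201)/(22.513−17.831) = 201 + 1.672·99/4.682 ≈ 236.35, so AQI = 236.
PM10: 170.0 lies in 86.7–195.8, so I_lo=51, I_hi=100, C_lo=86.7, C_hi=195.8.
(100−51)/(195.8−86.7) × (170.0−86.7) + 51 = 49/109.1 × 83.3 + 51 ≈ 88.41 → 88.
NO₂ 698.10: bracket 519.36–932.92 → index 101–150; slope 49/413.56, offset 178.74.
AQI = 101 + 49/413.56·178.74 ≈ 122.18 ⇒ 122.
Sub-indices: O₃→5, PM2.5→123, CO→236, PM10→88, NO₂→122. Ranked high→low: 236, 123, 122, 88, 5. Second-highest sub-index = 123.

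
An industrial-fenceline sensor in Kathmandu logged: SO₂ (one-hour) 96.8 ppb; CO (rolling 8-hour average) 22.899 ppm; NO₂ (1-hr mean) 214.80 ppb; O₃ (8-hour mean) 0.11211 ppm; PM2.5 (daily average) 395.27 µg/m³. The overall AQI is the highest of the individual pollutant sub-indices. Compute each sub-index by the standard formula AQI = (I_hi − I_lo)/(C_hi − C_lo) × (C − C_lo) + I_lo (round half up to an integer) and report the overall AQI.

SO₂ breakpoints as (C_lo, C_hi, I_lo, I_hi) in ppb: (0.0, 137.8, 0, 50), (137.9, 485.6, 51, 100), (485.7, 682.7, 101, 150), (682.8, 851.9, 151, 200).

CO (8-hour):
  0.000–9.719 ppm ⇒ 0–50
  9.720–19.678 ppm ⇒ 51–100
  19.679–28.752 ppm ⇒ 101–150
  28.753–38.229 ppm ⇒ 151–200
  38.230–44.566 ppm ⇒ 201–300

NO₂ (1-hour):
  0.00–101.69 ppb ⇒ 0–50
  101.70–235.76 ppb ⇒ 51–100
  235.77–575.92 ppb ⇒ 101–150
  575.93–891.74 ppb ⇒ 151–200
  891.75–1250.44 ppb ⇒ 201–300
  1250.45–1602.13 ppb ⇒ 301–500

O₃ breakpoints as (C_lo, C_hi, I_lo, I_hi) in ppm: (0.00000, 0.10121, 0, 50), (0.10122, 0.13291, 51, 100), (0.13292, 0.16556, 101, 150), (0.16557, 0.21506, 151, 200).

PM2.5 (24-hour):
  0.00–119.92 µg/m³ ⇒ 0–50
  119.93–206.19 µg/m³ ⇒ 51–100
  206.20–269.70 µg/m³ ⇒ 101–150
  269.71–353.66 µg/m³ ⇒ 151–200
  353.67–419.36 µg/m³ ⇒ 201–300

264

SO₂: 96.8 ∈ [0.0, 137.8] ↔ index [0, 50].
0 + (96.8−0.0)·(50−0)/(137.8−0.0) = 0 + 96.8·50/137.8 ≈ 35.12, so AQI = 35.
CO 22.899: bracket 19.679–28.752 → index 101–150; slope 49/9.073, offset 3.220.
AQI = 101 + 49/9.073·3.220 ≈ 118.39 ⇒ 118.
NO₂: 214.80 ∈ [101.70, 235.76] ↔ index [51, 100].
51 + (214.80−101.70)·(100−51)/(235.76−101.70) = 51 + 113.10·49/134.06 ≈ 92.34, so AQI = 92.
O₃: row 0.10122–0.13291 (AQI 51–100). (100−51)·(0.11211−0.10122)/(0.13291−0.10122) + 51 = 49·0.01089/0.03169 + 51 ≈ 67.84 → 68.
PM2.5: 395.27 ∈ [353.67, 419.36] ↔ index [201, 300].
201 + (395.27−353.67)·(300−201)/(419.36−353.67) = 201 + 41.60·99/65.69 ≈ 263.69, so AQI = 264.
Sub-indices: SO₂→35, CO→118, NO₂→92, O₃→68, PM2.5→264. Overall AQI = max = 264; dominant pollutant is PM2.5.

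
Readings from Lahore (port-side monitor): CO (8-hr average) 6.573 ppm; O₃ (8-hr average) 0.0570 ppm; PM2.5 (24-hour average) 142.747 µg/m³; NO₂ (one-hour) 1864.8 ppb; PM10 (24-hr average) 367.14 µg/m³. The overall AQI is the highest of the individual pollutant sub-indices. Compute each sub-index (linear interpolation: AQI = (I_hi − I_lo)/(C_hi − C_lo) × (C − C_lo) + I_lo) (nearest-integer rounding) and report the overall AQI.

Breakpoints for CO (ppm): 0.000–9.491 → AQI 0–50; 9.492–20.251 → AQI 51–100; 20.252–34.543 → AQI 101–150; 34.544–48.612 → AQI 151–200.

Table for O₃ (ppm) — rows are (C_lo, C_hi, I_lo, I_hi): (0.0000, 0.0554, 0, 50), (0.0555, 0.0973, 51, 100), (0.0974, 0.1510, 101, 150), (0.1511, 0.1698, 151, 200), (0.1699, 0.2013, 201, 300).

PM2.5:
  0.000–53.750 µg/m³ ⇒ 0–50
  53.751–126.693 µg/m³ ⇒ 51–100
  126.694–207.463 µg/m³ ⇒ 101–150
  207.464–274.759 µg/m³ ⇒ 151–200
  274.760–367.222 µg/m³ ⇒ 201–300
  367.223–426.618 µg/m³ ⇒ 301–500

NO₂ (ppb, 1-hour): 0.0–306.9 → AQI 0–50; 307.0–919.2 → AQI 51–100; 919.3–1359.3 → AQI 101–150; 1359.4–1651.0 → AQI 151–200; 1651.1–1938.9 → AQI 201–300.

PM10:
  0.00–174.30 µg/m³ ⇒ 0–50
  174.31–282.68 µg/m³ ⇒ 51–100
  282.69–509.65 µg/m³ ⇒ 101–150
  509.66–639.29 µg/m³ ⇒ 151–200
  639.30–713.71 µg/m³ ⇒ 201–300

275

CO: row 0.000–9.491 (AQI 0–50). (50−0)·(6.573−0.000)/(9.491−0.000) + 0 = 50·6.573/9.491 + 0 ≈ 34.63 → 35.
O₃ 0.0570: bracket 0.0555–0.0973 → index 51–100; slope 49/0.0418, offset 0.0015.
AQI = 51 + 49/0.0418·0.0015 ≈ 52.76 ⇒ 53.
PM2.5: 142.747 lies in 126.694–207.463, so I_lo=101, I_hi=150, C_lo=126.694, C_hi=207.463.
(150−101)/(207.463−126.694) × (142.747−126.694) + 101 = 49/80.769 × 16.053 + 101 ≈ 110.74 → 111.
NO₂: 1864.8 lies in 1651.1–1938.9, so I_lo=201, I_hi=300, C_lo=1651.1, C_hi=1938.9.
(300−201)/(1938.9−1651.1) × (1864.8−1651.1) + 201 = 99/287.8 × 213.7 + 201 ≈ 274.51 → 275.
PM10: 367.14 lies in 282.69–509.65, so I_lo=101, I_hi=150, C_lo=282.69, C_hi=509.65.
(150−101)/(509.65−282.69) × (367.14−282.69) + 101 = 49/226.96 × 84.45 + 101 ≈ 119.23 → 119.
Sub-indices: CO→35, O₃→53, PM2.5→111, NO₂→275, PM10→119. Overall AQI = max = 275; dominant pollutant is NO₂.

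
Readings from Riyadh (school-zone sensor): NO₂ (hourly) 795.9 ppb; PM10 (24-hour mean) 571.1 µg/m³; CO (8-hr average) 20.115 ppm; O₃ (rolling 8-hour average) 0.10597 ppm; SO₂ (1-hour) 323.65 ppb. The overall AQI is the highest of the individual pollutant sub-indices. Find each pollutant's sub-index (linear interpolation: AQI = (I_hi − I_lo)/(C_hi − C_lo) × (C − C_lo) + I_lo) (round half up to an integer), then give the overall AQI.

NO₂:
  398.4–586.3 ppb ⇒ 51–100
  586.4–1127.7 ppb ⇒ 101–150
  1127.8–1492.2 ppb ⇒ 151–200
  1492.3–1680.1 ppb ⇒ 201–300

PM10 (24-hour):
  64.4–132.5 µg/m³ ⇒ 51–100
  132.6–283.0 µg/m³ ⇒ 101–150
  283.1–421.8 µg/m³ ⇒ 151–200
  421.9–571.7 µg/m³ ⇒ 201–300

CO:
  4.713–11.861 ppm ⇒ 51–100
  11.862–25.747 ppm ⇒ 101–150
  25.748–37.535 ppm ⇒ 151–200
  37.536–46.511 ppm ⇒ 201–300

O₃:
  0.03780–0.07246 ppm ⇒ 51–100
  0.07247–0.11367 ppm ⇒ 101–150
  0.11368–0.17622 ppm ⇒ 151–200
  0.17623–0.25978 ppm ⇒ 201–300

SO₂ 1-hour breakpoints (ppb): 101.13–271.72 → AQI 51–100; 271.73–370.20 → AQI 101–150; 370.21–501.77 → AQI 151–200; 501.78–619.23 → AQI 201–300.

300

NO₂: 795.9 lies in 586.4–1127.7, so I_lo=101, I_hi=150, C_lo=586.4, C_hi=1127.7.
(150−101)/(1127.7−586.4) × (795.9−586.4) + 101 = 49/541.3 × 209.5 + 101 ≈ 119.96 → 120.
PM10: 571.1 lies in 421.9–571.7, so I_lo=201, I_hi=300, C_lo=421.9, C_hi=571.7.
(300−201)/(571.7−421.9) × (571.1−421.9) + 201 = 99/149.8 × 149.2 + 201 ≈ 299.60 → 300.
CO: row 11.862–25.747 (AQI 101–150). (150−101)·(20.115−11.862)/(25.747−11.862) + 101 = 49·8.253/13.885 + 101 ≈ 130.12 → 130.
O₃: row 0.07247–0.11367 (AQI 101–150). (150−101)·(0.10597−0.07247)/(0.11367−0.07247) + 101 = 49·0.03350/0.04120 + 101 ≈ 140.84 → 141.
SO₂: row 271.73–370.20 (AQI 101–150). (150−101)·(323.65−271.73)/(370.20−271.73) + 101 = 49·51.92/98.47 + 101 ≈ 126.84 → 127.
Sub-indices: NO₂→120, PM10→300, CO→130, O₃→141, SO₂→127. Overall AQI = max = 300; dominant pollutant is PM10.
AQI 300: Very Unhealthy.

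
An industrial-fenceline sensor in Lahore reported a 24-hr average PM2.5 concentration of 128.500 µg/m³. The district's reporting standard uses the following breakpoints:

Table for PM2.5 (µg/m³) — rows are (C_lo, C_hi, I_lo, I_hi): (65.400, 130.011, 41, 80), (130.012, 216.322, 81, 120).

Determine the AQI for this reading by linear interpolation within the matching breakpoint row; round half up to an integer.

PM2.5: 128.500 lies in 65.400–130.011, so I_lo=41, I_hi=80, C_lo=65.400, C_hi=130.011.
(80−41)/(130.011−65.400) × (128.500−65.400) + 41 = 39/64.611 × 63.100 + 41 ≈ 79.09 → 79.

79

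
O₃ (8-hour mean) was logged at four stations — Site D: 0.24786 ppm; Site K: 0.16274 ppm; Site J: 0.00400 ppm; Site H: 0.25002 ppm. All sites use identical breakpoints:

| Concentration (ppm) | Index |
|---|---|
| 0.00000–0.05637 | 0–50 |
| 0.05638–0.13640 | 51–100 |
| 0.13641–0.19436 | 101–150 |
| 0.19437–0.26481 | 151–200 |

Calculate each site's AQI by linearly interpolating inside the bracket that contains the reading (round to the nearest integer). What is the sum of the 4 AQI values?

Site D: row 0.19437–0.26481 (AQI 151–200). (200−151)·(0.24786−0.19437)/(0.26481−0.19437) + 151 = 49·0.05349/0.07044 + 151 ≈ 188.21 → 188.
Site K: row 0.13641–0.19436 (AQI 101–150). (150−101)·(0.16274−0.13641)/(0.19436−0.13641) + 101 = 49·0.02633/0.05795 + 101 ≈ 123.26 → 123.
Site J: 0.00400 ∈ [0.00000, 0.05637] ↔ index [0, 50].
0 + (0.00400−0.00000)·(50−0)/(0.05637−0.00000) = 0 + 0.00400·50/0.05637 ≈ 3.55, so AQI = 4.
Site H: 0.25002 ∈ [0.19437, 0.26481] ↔ index [151, 200].
151 + (0.25002−0.19437)·(200−151)/(0.26481−0.19437) = 151 + 0.05565·49/0.07044 ≈ 189.71, so AQI = 190.
AQIs: Site D=188, Site K=123, Site J=4, Site H=190. Sum = 188 + 123 + 4 + 190 = 505.

505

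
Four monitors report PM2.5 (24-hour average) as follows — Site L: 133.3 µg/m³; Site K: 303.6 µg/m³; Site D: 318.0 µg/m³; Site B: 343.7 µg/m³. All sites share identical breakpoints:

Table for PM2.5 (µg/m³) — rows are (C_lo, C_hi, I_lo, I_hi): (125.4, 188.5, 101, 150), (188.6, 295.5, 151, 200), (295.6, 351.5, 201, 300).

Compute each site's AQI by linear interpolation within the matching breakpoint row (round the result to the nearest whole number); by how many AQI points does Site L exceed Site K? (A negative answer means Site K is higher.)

Site L: row 125.4–188.5 (AQI 101–150). (150−101)·(133.3−125.4)/(188.5−125.4) + 101 = 49·7.9/63.1 + 101 ≈ 107.13 → 107.
Site K: 303.6 lies in 295.6–351.5, so I_lo=201, I_hi=300, C_lo=295.6, C_hi=351.5.
(300−201)/(351.5−295.6) × (303.6−295.6) + 201 = 99/55.9 × 8.0 + 201 ≈ 215.17 → 215.
Site D: 318.0 ∈ [295.6, 351.5] ↔ index [201, 300].
201 + (318.0−295.6)·(300−201)/(351.5−295.6) = 201 + 22.4·99/55.9 ≈ 240.67, so AQI = 241.
Site B: row 295.6–351.5 (AQI 201–300). (300−201)·(343.7−295.6)/(351.5−295.6) + 201 = 99·48.1/55.9 + 201 ≈ 286.19 → 286.
AQIs: Site L=107, Site K=215, Site D=241, Site B=286. Site L (107) − Site K (215) = -108.

-108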